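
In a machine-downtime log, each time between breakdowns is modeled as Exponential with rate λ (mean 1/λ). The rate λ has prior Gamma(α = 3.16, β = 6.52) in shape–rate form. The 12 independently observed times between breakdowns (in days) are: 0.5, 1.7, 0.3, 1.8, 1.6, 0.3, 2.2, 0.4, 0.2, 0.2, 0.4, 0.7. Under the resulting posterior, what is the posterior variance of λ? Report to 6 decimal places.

With a Gamma(shape α, rate β) prior on the exponential rate λ, the posterior after n observations with total T = Σxᵢ is Gamma(α+n, β+T).
Sum of observations T = 10.3 days; n = 12.
Posterior: Gamma(3.16+12, 6.52+10.3) = Gamma(15.16, 16.82).
Var = α/β² = 0.053585.

0.053585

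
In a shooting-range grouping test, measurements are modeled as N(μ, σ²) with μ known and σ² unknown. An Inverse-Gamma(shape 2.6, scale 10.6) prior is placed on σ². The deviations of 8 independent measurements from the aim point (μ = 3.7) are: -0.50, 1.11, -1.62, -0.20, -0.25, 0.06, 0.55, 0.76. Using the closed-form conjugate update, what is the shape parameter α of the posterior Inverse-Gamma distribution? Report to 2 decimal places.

With known mean μ and an Inverse-Gamma(α, β) prior on σ², the Normal likelihood is conjugate: posterior is Inv-Gamma(α + n/2, β + Σ(xᵢ−μ)²/2).
Σ(xᵢ−μ)² = (-0.50)² + (1.11)² + (-1.62)² + (-0.20)² + (-0.25)² + (0.06)² + (0.55)² + (0.76)² = 5.0927.
Posterior: Inv-Gamma(2.6 + 8/2, 10.6 + 5.0927/2) = Inv-Gamma(6.60, 13.14635).
Posterior α = 6.60.

6.60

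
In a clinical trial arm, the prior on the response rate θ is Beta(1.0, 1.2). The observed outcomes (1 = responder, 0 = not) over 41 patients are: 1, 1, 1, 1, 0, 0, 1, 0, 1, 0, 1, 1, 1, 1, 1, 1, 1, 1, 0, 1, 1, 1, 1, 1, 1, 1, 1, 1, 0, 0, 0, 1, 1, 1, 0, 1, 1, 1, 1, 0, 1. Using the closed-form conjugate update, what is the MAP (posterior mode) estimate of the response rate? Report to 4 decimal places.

The Beta prior is conjugate to a Binomial/Bernoulli likelihood; the update adds successes to α and failures to β.
Posterior: Beta(α+k, β+n−k) = Beta(1.0+31, 1.2+10) = Beta(32.0, 11.2).
Mode of Beta(a,b) for a,b>1 is (a−1)/(a+b−2) = 31.0/41.2 = 0.7524.

0.7524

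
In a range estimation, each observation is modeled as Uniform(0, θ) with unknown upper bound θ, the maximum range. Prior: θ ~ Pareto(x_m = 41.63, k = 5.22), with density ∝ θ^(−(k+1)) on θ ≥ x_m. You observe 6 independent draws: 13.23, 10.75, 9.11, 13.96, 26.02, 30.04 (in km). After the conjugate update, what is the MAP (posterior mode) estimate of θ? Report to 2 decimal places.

A Pareto(scale x_m, shape k) prior on the upper bound θ of Uniform(0, θ) is conjugate: posterior is Pareto(max(x_m, max xᵢ), k + n).
Sample maximum = 30.04; prior scale x_m = 41.63 → posterior scale = max = 41.63.
Posterior shape = 5.22 + 6 = 11.22.
The Pareto density is decreasing on [x_m, ∞), so the mode is x_m = 41.63.

41.63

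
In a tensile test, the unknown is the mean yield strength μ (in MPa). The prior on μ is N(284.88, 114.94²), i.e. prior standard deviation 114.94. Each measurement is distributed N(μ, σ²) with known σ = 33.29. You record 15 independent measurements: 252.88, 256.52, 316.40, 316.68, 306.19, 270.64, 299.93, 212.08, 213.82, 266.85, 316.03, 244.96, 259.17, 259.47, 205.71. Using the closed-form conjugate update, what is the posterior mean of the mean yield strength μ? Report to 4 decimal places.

266.5909

For Normal data with known variance σ², a Normal(μ₀, σ₀²) prior on μ is conjugate. Posterior precision = 1/σ₀² + n/σ²; posterior mean is the precision-weighted average of μ₀ and x̄.
Σxᵢ = 252.88 + 256.52 + 316.40 + 316.68 + 306.19 + 270.64 + 299.93 + 212.08 + 213.82 + 266.85 + 316.03 + 244.96 + 259.17 + 259.47 + 205.71 = 3997.33, so n·x̄ = 3997.33.
σ₀² = 114.94² = 13211.2036, σ² = 33.29² = 1108.2241; σ² + n·σ₀² = 1108.2241 + 15·13211.2036 = 199276.2781.
Posterior mean = (μ₀/σ₀² + n·x̄/σ²)/(1/σ₀² + n/σ²) = (σ²·μ₀ + σ₀²·n·x̄)/(σ² + n·σ₀²) = (1108.2241·284.88 + 13211.2036·3997.33)/199276.2781 = 53125251.367996/199276.2781 = 266.5909.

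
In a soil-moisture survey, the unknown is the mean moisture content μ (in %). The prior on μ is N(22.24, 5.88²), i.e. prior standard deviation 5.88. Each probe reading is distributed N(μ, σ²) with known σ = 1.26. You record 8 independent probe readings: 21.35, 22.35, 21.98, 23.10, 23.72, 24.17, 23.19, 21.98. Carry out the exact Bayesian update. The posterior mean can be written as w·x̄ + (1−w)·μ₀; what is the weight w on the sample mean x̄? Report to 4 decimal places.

For Normal data with known variance σ², a Normal(μ₀, σ₀²) prior on μ is conjugate. Posterior precision = 1/σ₀² + n/σ²; posterior mean is the precision-weighted average of μ₀ and x̄.
σ₀² = 5.88² = 34.5744, σ² = 1.26² = 1.5876. Prior precision 1/σ₀² = 1/34.5744; data precision n/σ² = 8/1.5876.
w = (n/σ²)/(1/σ₀² + n/σ²) = n·σ₀²/(σ² + n·σ₀²) = 8·34.5744/(1.5876 + 8·34.5744) = 276.5952/278.1828 = 0.9943.

0.9943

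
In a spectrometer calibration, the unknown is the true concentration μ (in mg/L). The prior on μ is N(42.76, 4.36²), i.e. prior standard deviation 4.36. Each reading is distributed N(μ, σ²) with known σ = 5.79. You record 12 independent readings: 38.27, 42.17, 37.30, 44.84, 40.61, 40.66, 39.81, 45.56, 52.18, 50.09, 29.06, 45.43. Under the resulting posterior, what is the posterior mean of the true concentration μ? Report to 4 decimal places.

42.2412

For Normal data with known variance σ², a Normal(μ₀, σ₀²) prior on μ is conjugate. Posterior precision = 1/σ₀² + n/σ²; posterior mean is the precision-weighted average of μ₀ and x̄.
Σxᵢ = 38.27 + 42.17 + 37.30 + 44.84 + 40.61 + 40.66 + 39.81 + 45.56 + 52.18 + 50.09 + 29.06 + 45.43 = 505.98, so n·x̄ = 505.98.
σ₀² = 4.36² = 19.0096, σ² = 5.79² = 33.5241; σ² + n·σ₀² = 33.5241 + 12·19.0096 = 261.6393.
Posterior mean = (μ₀/σ₀² + n·x̄/σ²)/(1/σ₀² + n/σ²) = (σ²·μ₀ + σ₀²·n·x̄)/(σ² + n·σ₀²) = (33.5241·42.76 + 19.0096·505.98)/261.6393 = 11051.967924/261.6393 = 42.2412.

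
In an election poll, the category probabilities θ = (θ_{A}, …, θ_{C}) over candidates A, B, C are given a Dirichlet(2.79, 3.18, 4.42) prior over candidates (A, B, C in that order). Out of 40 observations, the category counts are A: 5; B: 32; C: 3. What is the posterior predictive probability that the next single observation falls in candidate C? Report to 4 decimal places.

0.1473

The Dirichlet prior is conjugate to the Multinomial likelihood: each posterior αⱼ = prior αⱼ + observed count nⱼ.
Posterior concentration: (7.79, 35.18, 7.42), total = 50.39.
P(next = C | data) = α_{C}/Σα = 0.1473.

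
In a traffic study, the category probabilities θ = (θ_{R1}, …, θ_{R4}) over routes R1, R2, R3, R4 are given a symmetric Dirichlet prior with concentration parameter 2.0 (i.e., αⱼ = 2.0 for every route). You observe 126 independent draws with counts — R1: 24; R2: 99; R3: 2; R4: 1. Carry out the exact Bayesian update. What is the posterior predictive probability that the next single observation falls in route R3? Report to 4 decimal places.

The Dirichlet prior is conjugate to the Multinomial likelihood: each posterior αⱼ = prior αⱼ + observed count nⱼ.
Posterior concentration: (26.0, 101.0, 4.0, 3.0), total = 134.0.
P(next = R3 | data) = α_{R3}/Σα = 0.0299.

0.0299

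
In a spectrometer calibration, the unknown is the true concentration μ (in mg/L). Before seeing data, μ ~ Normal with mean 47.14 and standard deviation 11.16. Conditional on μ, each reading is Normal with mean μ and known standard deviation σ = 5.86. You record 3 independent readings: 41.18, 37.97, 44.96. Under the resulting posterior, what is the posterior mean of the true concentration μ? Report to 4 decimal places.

For Normal data with known variance σ², a Normal(μ₀, σ₀²) prior on μ is conjugate. Posterior precision = 1/σ₀² + n/σ²; posterior mean is the precision-weighted average of μ₀ and x̄.
Σxᵢ = 41.18 + 37.97 + 44.96 = 124.11, so n·x̄ = 124.11.
σ₀² = 11.16² = 124.5456, σ² = 5.86² = 34.3396; σ² + n·σ₀² = 34.3396 + 3·124.5456 = 407.9764.
Posterior mean = (μ₀/σ₀² + n·x̄/σ²)/(1/σ₀² + n/σ²) = (σ²·μ₀ + σ₀²·n·x̄)/(σ² + n·σ₀²) = (34.3396·47.14 + 124.5456·124.11)/407.9764 = 17076.12316/407.9764 = 41.8557.

41.8557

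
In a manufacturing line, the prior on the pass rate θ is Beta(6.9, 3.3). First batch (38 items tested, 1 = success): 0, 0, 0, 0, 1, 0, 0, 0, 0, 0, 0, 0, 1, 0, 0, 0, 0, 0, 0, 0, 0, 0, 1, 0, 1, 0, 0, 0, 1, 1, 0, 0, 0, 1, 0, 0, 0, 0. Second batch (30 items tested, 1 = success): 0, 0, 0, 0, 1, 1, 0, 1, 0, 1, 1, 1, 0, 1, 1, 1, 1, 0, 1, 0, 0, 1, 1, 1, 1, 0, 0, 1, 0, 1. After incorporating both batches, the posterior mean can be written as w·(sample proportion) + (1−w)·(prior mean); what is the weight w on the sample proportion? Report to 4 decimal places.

0.8696

The Beta prior is conjugate to a Binomial/Bernoulli likelihood; the update adds successes to α and failures to β.
Total number of items tested: n = 38 + 30 = 68.
Posterior mean = (α₀+k)/(α₀+β₀+n) = [n/(α₀+β₀+n)]·(k/n) + [(α₀+β₀)/(α₀+β₀+n)]·α₀/(α₀+β₀), so only n and the prior enter the weight.
The weight on the data is w = n/(α₀+β₀+n) = 68/(6.9+3.3+68) = 68/78.2 = 0.8696.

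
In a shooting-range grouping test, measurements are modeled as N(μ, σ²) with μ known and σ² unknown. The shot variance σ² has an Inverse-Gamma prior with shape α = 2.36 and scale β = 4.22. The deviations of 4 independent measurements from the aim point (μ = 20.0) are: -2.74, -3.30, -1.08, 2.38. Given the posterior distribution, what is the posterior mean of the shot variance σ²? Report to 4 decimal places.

With known mean μ and an Inverse-Gamma(α, β) prior on σ², the Normal likelihood is conjugate: posterior is Inv-Gamma(α + n/2, β + Σ(xᵢ−μ)²/2).
Σ(xᵢ−μ)² = (-2.74)² + (-3.30)² + (-1.08)² + (2.38)² = 25.2284.
Posterior: Inv-Gamma(2.36 + 4/2, 4.22 + 25.2284/2) = Inv-Gamma(4.36, 16.83420).
E[σ²|data] = β/(α−1) = 16.83420/3.36 = 5.0102.

5.0102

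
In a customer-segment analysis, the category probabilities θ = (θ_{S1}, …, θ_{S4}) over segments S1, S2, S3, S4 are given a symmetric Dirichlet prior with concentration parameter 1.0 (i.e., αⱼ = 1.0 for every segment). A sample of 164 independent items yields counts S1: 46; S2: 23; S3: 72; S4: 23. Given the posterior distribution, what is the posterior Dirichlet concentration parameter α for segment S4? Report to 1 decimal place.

24.0

The Dirichlet prior is conjugate to the Multinomial likelihood: each posterior αⱼ = prior αⱼ + observed count nⱼ.
Posterior concentration: (47.0, 24.0, 73.0, 24.0), total = 168.0.
α_{S4} = 1.0 + 23 = 24.0.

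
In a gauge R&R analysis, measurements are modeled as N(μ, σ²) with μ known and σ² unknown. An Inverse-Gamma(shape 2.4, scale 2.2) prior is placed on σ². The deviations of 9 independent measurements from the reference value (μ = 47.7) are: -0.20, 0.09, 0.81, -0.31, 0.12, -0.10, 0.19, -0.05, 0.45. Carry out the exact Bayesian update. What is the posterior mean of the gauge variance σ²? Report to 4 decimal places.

With known mean μ and an Inverse-Gamma(α, β) prior on σ², the Normal likelihood is conjugate: posterior is Inv-Gamma(α + n/2, β + Σ(xᵢ−μ)²/2).
Σ(xᵢ−μ)² = (-0.20)² + (0.09)² + (0.81)² + (-0.31)² + (0.12)² + (-0.10)² + (0.19)² + (-0.05)² + (0.45)² = 1.0658.
Posterior: Inv-Gamma(2.4 + 9/2, 2.2 + 1.0658/2) = Inv-Gamma(6.90, 2.73290).
E[σ²|data] = β/(α−1) = 2.73290/5.90 = 0.4632.

0.4632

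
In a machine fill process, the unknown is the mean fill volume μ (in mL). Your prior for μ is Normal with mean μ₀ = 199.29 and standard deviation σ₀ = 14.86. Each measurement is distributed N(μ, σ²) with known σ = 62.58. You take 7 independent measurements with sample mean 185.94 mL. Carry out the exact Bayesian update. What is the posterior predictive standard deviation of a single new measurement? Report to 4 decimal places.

63.8325

For Normal data with known variance σ², a Normal(μ₀, σ₀²) prior on μ is conjugate. Posterior precision = 1/σ₀² + n/σ²; posterior mean is the precision-weighted average of μ₀ and x̄.
σ₀² = 14.86² = 220.8196, σ² = 62.58² = 3916.2564; σ² + n·σ₀² = 3916.2564 + 7·220.8196 = 5461.9936.
Posterior precision = 1/σ₀² + n/σ² = 1/220.8196 + 7/3916.2564 = (σ² + n·σ₀²)/(σ₀²σ²) = 5461.9936/(220.8196·3916.2564); posterior variance σₙ² = σ₀²σ²/(σ² + n·σ₀²) = 220.8196·3916.2564/5461.9936 = 158.327936.
Predictive variance for one new observation = σₙ² + σ² = 220.8196·3916.2564/5461.9936 + 3916.2564 = σ²·(σ₀² + 5461.9936)/5461.9936 = 3916.2564·5682.8132/5461.9936 = 4074.584336; SD = √(3916.2564·5682.8132/5461.9936) = 63.8325.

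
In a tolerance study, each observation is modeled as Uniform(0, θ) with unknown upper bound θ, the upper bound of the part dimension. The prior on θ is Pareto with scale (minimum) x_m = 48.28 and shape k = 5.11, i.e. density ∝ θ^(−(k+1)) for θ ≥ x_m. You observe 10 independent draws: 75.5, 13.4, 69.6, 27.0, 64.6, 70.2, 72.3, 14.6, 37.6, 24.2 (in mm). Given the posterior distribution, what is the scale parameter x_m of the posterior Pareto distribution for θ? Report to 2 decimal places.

75.50

A Pareto(scale x_m, shape k) prior on the upper bound θ of Uniform(0, θ) is conjugate: posterior is Pareto(max(x_m, max xᵢ), k + n).
Sample maximum = 75.5; prior scale x_m = 48.28 → posterior scale = max = 75.50.
Posterior shape = 5.11 + 10 = 15.11.
Posterior scale x_m = 75.50.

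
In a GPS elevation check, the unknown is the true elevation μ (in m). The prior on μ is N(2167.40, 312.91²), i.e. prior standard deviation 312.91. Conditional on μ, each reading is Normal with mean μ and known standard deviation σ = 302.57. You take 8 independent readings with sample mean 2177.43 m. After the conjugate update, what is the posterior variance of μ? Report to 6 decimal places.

10246.063533

For Normal data with known variance σ², a Normal(μ₀, σ₀²) prior on μ is conjugate. Posterior precision = 1/σ₀² + n/σ²; posterior mean is the precision-weighted average of μ₀ and x̄.
σ₀² = 312.91² = 97912.6681, σ² = 302.57² = 91548.6049; σ² + n·σ₀² = 91548.6049 + 8·97912.6681 = 874849.9497.
Posterior precision = 1/σ₀² + n/σ² = 1/97912.6681 + 8/91548.6049 = (σ² + n·σ₀²)/(σ₀²σ²) = 874849.9497/(97912.6681·91548.6049); posterior variance σₙ² = σ₀²σ²/(σ² + n·σ₀²) = 97912.6681·91548.6049/874849.9497 = 10246.063533.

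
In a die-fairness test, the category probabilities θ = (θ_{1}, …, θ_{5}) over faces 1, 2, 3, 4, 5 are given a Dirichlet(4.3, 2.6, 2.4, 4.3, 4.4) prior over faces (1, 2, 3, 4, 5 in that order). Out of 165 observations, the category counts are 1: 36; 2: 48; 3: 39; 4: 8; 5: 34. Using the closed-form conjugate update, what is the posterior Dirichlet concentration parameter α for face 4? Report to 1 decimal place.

12.3

The Dirichlet prior is conjugate to the Multinomial likelihood: each posterior αⱼ = prior αⱼ + observed count nⱼ.
Posterior concentration: (40.3, 50.6, 41.4, 12.3, 38.4), total = 183.0.
α_{4} = 4.3 + 8 = 12.3.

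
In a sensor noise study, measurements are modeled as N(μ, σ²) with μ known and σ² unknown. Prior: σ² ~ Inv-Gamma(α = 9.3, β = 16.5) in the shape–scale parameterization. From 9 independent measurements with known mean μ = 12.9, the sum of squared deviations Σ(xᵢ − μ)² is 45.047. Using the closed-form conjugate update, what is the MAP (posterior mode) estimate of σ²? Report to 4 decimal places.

With known mean μ and an Inverse-Gamma(α, β) prior on σ², the Normal likelihood is conjugate: posterior is Inv-Gamma(α + n/2, β + Σ(xᵢ−μ)²/2).
Posterior: Inv-Gamma(9.3 + 9/2, 16.5 + 45.047/2) = Inv-Gamma(13.80, 39.0235).
Mode = β/(α+1) = 39.0235/14.80 = 2.6367.

2.6367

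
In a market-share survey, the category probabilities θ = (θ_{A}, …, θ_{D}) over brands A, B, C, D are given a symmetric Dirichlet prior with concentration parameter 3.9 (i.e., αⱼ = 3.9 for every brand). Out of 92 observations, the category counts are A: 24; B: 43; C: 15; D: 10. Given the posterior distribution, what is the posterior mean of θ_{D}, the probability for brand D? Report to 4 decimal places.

0.1292

The Dirichlet prior is conjugate to the Multinomial likelihood: each posterior αⱼ = prior αⱼ + observed count nⱼ.
Posterior concentration: (27.9, 46.9, 18.9, 13.9), total = 107.6.
E[θ_{D}|data] = α_{D}/Σα = 13.9/107.6 = 0.1292.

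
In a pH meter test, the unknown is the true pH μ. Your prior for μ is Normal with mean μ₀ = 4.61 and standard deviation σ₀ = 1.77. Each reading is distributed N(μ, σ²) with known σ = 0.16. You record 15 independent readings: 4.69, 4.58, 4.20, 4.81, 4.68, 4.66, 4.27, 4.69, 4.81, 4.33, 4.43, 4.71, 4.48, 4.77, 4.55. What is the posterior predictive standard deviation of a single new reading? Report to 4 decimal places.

For Normal data with known variance σ², a Normal(μ₀, σ₀²) prior on μ is conjugate. Posterior precision = 1/σ₀² + n/σ²; posterior mean is the precision-weighted average of μ₀ and x̄.
σ₀² = 1.77² = 3.1329, σ² = 0.16² = 0.0256; σ² + n·σ₀² = 0.0256 + 15·3.1329 = 47.0191.
Posterior precision = 1/σ₀² + n/σ² = 1/3.1329 + 15/0.0256 = (σ² + n·σ₀²)/(σ₀²σ²) = 47.0191/(3.1329·0.0256); posterior variance σₙ² = σ₀²σ²/(σ² + n·σ₀²) = 3.1329·0.0256/47.0191 = 0.001706.
Predictive variance for one new observation = σₙ² + σ² = 3.1329·0.0256/47.0191 + 0.0256 = σ²·(σ₀² + 47.0191)/47.0191 = 0.0256·50.152/47.0191 = 0.027306; SD = √(0.0256·50.152/47.0191) = 0.1652.

0.1652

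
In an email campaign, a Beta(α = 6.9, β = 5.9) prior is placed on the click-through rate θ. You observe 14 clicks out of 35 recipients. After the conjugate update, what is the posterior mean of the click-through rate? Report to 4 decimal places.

The Beta prior is conjugate to a Binomial/Bernoulli likelihood; the update adds successes to α and failures to β.
Posterior: Beta(α+k, β+n−k) = Beta(6.9+14, 5.9+21) = Beta(20.9, 26.9).
Posterior mean = α/(α+β) = 20.9/47.8 = 0.4372.

0.4372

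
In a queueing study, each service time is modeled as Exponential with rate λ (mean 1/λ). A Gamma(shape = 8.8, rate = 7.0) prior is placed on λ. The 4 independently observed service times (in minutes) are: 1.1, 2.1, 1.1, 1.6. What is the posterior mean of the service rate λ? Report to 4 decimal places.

With a Gamma(shape α, rate β) prior on the exponential rate λ, the posterior after n observations with total T = Σxᵢ is Gamma(α+n, β+T).
Sum of observations T = 5.9 minutes; n = 4.
Posterior: Gamma(8.8+4, 7.0+5.9) = Gamma(12.8, 12.9).
Posterior mean of λ = α/β = 12.8/12.9 = 0.9922.

0.9922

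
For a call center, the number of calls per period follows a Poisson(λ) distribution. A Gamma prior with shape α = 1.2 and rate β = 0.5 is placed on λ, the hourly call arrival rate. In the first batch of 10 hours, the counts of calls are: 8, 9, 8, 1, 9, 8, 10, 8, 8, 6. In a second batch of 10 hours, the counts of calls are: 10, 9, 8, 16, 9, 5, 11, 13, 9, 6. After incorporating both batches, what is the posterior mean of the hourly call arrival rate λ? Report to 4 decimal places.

With a Gamma(shape α, rate β) prior, the Poisson likelihood is conjugate: the posterior is Gamma(α + ΣXᵢ, β + n).
Batch 1: sum of counts S = 75 over n = 10 hours.
After batch 1: Gamma(α+S, β+n) = Gamma(1.2+75, 0.5+10) = Gamma(76.2, 10.5).
Batch 2: sum of counts S = 96 over n = 10 hours.
After batch 2: Gamma(α+S, β+n) = Gamma(76.2+96, 10.5+10) = Gamma(172.2, 20.5).
Posterior mean = α/β = 172.2/20.5 = 8.4000.

8.4000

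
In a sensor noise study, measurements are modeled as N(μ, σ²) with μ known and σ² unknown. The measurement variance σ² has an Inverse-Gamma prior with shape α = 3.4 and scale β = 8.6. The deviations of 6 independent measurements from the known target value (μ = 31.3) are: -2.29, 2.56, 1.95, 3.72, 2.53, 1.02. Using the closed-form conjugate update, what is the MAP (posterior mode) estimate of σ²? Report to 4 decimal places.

3.6540

With known mean μ and an Inverse-Gamma(α, β) prior on σ², the Normal likelihood is conjugate: posterior is Inv-Gamma(α + n/2, β + Σ(xᵢ−μ)²/2).
Σ(xᵢ−μ)² = (-2.29)² + (2.56)² + (1.95)² + (3.72)² + (2.53)² + (1.02)² = 36.8799.
Posterior: Inv-Gamma(3.4 + 6/2, 8.6 + 36.8799/2) = Inv-Gamma(6.40, 27.03995).
Mode = β/(α+1) = 27.03995/7.40 = 3.6540.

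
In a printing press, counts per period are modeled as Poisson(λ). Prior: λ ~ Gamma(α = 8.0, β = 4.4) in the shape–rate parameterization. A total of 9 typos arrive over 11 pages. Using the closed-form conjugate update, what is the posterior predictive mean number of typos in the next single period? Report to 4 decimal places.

With a Gamma(shape α, rate β) prior, the Poisson likelihood is conjugate: the posterior is Gamma(α + ΣXᵢ, β + n).
Posterior: Gamma(α+S, β+n) = Gamma(8.0+9, 4.4+11) = Gamma(17.0, 15.4).
The predictive distribution for one future period is NegBinom with mean α/β = 1.1039.

1.1039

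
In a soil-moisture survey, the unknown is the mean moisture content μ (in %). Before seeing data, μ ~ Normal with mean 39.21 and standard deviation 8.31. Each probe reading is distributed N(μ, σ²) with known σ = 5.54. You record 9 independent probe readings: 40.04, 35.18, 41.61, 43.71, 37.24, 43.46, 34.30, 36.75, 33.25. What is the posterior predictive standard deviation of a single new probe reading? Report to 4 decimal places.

5.8259

For Normal data with known variance σ², a Normal(μ₀, σ₀²) prior on μ is conjugate. Posterior precision = 1/σ₀² + n/σ²; posterior mean is the precision-weighted average of μ₀ and x̄.
σ₀² = 8.31² = 69.0561, σ² = 5.54² = 30.6916; σ² + n·σ₀² = 30.6916 + 9·69.0561 = 652.1965.
Posterior precision = 1/σ₀² + n/σ² = 1/69.0561 + 9/30.6916 = (σ² + n·σ₀²)/(σ₀²σ²) = 652.1965/(69.0561·30.6916); posterior variance σₙ² = σ₀²σ²/(σ² + n·σ₀²) = 69.0561·30.6916/652.1965 = 3.249699.
Predictive variance for one new observation = σₙ² + σ² = 69.0561·30.6916/652.1965 + 30.6916 = σ²·(σ₀² + 652.1965)/652.1965 = 30.6916·721.2526/652.1965 = 33.941299; SD = √(30.6916·721.2526/652.1965) = 5.8259.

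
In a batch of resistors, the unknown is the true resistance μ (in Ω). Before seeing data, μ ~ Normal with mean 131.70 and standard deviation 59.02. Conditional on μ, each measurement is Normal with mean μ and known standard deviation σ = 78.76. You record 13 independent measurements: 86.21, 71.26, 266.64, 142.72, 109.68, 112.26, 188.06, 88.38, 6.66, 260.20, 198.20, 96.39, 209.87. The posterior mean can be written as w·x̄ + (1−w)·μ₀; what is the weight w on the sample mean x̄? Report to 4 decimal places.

For Normal data with known variance σ², a Normal(μ₀, σ₀²) prior on μ is conjugate. Posterior precision = 1/σ₀² + n/σ²; posterior mean is the precision-weighted average of μ₀ and x̄.
σ₀² = 59.02² = 3483.3604, σ² = 78.76² = 6203.1376. Prior precision 1/σ₀² = 1/3483.3604; data precision n/σ² = 13/6203.1376.
w = (n/σ²)/(1/σ₀² + n/σ²) = n·σ₀²/(σ² + n·σ₀²) = 13·3483.3604/(6203.1376 + 13·3483.3604) = 45283.6852/51486.8228 = 0.8795.

0.8795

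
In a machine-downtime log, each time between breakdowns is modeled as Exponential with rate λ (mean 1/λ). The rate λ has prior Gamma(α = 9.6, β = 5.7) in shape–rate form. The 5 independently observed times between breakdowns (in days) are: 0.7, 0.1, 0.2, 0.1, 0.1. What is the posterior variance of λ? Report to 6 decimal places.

With a Gamma(shape α, rate β) prior on the exponential rate λ, the posterior after n observations with total T = Σxᵢ is Gamma(α+n, β+T).
Sum of observations T = 1.2 days; n = 5.
Posterior: Gamma(9.6+5, 5.7+1.2) = Gamma(14.6, 6.9).
Var = α/β² = 0.306658.

0.306658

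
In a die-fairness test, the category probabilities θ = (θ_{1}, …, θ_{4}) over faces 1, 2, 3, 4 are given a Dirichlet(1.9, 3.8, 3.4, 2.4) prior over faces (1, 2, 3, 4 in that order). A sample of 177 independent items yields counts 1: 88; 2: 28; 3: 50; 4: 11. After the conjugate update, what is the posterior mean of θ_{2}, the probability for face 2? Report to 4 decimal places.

The Dirichlet prior is conjugate to the Multinomial likelihood: each posterior αⱼ = prior αⱼ + observed count nⱼ.
Posterior concentration: (89.9, 31.8, 53.4, 13.4), total = 188.5.
E[θ_{2}|data] = α_{2}/Σα = 31.8/188.5 = 0.1687.

0.1687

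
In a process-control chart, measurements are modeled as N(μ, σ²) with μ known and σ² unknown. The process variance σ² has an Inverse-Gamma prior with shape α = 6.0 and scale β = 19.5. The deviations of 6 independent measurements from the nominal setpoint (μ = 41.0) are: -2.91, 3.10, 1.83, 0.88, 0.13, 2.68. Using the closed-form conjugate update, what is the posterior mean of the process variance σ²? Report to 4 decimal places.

4.2750

With known mean μ and an Inverse-Gamma(α, β) prior on σ², the Normal likelihood is conjugate: posterior is Inv-Gamma(α + n/2, β + Σ(xᵢ−μ)²/2).
Σ(xᵢ−μ)² = (-2.91)² + (3.10)² + (1.83)² + (0.88)² + (0.13)² + (2.68)² = 29.4007.
Posterior: Inv-Gamma(6.0 + 6/2, 19.5 + 29.4007/2) = Inv-Gamma(9.00, 34.20035).
E[σ²|data] = β/(α−1) = 34.20035/8.00 = 4.2750.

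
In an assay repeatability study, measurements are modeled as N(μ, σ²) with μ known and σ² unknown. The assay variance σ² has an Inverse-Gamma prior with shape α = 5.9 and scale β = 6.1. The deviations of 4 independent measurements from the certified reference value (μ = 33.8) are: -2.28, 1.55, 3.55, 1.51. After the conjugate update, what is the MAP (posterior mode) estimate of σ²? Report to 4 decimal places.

With known mean μ and an Inverse-Gamma(α, β) prior on σ², the Normal likelihood is conjugate: posterior is Inv-Gamma(α + n/2, β + Σ(xᵢ−μ)²/2).
Σ(xᵢ−μ)² = (-2.28)² + (1.55)² + (3.55)² + (1.51)² = 22.4835.
Posterior: Inv-Gamma(5.9 + 4/2, 6.1 + 22.4835/2) = Inv-Gamma(7.90, 17.34175).
Mode = β/(α+1) = 17.34175/8.90 = 1.9485.

1.9485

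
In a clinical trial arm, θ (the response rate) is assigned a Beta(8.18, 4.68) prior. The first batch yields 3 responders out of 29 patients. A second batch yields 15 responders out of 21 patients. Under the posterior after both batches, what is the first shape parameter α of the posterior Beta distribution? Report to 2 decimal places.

26.18

The Beta prior is conjugate to a Binomial/Bernoulli likelihood; the update adds successes to α and failures to β.
After batch 1: Beta(8.18+3, 4.68+26) = Beta(11.18, 30.68).
After batch 2: Beta(11.18+15, 30.68+6) = Beta(26.18, 36.68).
Posterior α = 26.18.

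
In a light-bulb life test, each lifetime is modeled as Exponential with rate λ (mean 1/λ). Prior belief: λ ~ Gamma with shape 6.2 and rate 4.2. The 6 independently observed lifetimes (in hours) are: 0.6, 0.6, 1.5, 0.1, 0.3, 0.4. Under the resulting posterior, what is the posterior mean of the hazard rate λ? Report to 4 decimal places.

1.5844

With a Gamma(shape α, rate β) prior on the exponential rate λ, the posterior after n observations with total T = Σxᵢ is Gamma(α+n, β+T).
Sum of observations T = 3.5 hours; n = 6.
Posterior: Gamma(6.2+6, 4.2+3.5) = Gamma(12.2, 7.7).
Posterior mean of λ = α/β = 12.2/7.7 = 1.5844.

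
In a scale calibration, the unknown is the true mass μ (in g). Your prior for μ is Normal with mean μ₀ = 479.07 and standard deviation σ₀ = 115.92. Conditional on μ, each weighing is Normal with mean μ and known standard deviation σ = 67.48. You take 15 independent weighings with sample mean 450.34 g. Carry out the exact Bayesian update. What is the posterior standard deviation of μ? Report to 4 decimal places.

For Normal data with known variance σ², a Normal(μ₀, σ₀²) prior on μ is conjugate. Posterior precision = 1/σ₀² + n/σ²; posterior mean is the precision-weighted average of μ₀ and x̄.
σ₀² = 115.92² = 13437.4464, σ² = 67.48² = 4553.5504; σ² + n·σ₀² = 4553.5504 + 15·13437.4464 = 206115.2464.
Posterior precision = 1/σ₀² + n/σ² = 1/13437.4464 + 15/4553.5504 = (σ² + n·σ₀²)/(σ₀²σ²) = 206115.2464/(13437.4464·4553.5504); posterior variance σₙ² = σ₀²σ²/(σ² + n·σ₀²) = 13437.4464·4553.5504/206115.2464 = 296.863480.
Posterior SD = √σₙ² = √(13437.4464·4553.5504/206115.2464) = 17.2297.

17.2297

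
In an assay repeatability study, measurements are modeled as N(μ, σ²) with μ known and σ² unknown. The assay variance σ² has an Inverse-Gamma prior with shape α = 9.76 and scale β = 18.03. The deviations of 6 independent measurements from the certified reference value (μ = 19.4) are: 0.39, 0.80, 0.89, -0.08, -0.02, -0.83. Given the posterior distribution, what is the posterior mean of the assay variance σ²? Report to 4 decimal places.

With known mean μ and an Inverse-Gamma(α, β) prior on σ², the Normal likelihood is conjugate: posterior is Inv-Gamma(α + n/2, β + Σ(xᵢ−μ)²/2).
Σ(xᵢ−μ)² = (0.39)² + (0.80)² + (0.89)² + (-0.08)² + (-0.02)² + (-0.83)² = 2.2799.
Posterior: Inv-Gamma(9.76 + 6/2, 18.03 + 2.2799/2) = Inv-Gamma(12.76, 19.16995).
E[σ²|data] = β/(α−1) = 19.16995/11.76 = 1.6301.

1.6301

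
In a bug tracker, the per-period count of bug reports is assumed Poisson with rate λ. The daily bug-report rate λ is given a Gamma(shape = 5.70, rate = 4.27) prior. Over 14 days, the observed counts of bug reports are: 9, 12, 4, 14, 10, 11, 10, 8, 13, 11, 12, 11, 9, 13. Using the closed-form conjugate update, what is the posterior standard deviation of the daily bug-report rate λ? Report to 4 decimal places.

With a Gamma(shape α, rate β) prior, the Poisson likelihood is conjugate: the posterior is Gamma(α + ΣXᵢ, β + n).
Sum of counts S = 147 over n = 14 days.
Posterior: Gamma(α+S, β+n) = Gamma(5.70+147, 4.27+14) = Gamma(152.70, 18.27).
SD = √α/β = √152.70/18.27 = 0.6764.

0.6764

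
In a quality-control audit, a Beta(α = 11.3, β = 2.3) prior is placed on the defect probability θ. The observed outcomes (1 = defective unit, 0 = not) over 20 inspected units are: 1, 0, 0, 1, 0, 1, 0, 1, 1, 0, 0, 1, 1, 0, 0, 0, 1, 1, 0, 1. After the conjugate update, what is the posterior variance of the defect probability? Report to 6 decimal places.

0.006707

The Beta prior is conjugate to a Binomial/Bernoulli likelihood; the update adds successes to α and failures to β.
Posterior: Beta(α+k, β+n−k) = Beta(11.3+10, 2.3+10) = Beta(21.3, 12.3).
Var = αβ/((α+β)²(α+β+1)) = 21.3·12.3/(33.6²·34.6) = 0.006707.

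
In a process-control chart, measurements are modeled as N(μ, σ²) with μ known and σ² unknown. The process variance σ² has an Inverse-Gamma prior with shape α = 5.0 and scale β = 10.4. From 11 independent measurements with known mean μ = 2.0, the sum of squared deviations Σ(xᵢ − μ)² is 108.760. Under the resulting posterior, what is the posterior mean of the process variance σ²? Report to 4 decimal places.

6.8189

With known mean μ and an Inverse-Gamma(α, β) prior on σ², the Normal likelihood is conjugate: posterior is Inv-Gamma(α + n/2, β + Σ(xᵢ−μ)²/2).
Posterior: Inv-Gamma(5.0 + 11/2, 10.4 + 108.760/2) = Inv-Gamma(10.50, 64.7800).
E[σ²|data] = β/(α−1) = 64.7800/9.50 = 6.8189.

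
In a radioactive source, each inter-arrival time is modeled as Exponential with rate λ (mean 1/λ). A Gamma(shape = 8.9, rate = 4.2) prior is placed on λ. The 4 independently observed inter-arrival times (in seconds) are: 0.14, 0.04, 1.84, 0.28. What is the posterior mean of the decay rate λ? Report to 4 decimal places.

1.9846

With a Gamma(shape α, rate β) prior on the exponential rate λ, the posterior after n observations with total T = Σxᵢ is Gamma(α+n, β+T).
Sum of observations T = 2.30 seconds; n = 4.
Posterior: Gamma(8.9+4, 4.2+2.30) = Gamma(12.9, 6.50).
Posterior mean of λ = α/β = 12.9/6.50 = 1.9846.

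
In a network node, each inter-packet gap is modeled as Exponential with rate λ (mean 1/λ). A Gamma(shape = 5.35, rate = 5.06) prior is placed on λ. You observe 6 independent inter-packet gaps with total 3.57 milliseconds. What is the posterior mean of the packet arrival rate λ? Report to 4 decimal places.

With a Gamma(shape α, rate β) prior on the exponential rate λ, the posterior after n observations with total T = Σxᵢ is Gamma(α+n, β+T).
Posterior: Gamma(5.35+6, 5.06+3.57) = Gamma(11.35, 8.63).
Posterior mean of λ = α/β = 11.35/8.63 = 1.3152.

1.3152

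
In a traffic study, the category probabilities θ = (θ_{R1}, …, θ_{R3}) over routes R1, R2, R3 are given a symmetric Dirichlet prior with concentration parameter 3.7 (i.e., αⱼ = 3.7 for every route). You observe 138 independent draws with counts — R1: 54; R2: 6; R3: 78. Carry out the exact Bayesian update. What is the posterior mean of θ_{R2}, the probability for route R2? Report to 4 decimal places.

0.0651

The Dirichlet prior is conjugate to the Multinomial likelihood: each posterior αⱼ = prior αⱼ + observed count nⱼ.
Posterior concentration: (57.7, 9.7, 81.7), total = 149.1.
E[θ_{R2}|data] = α_{R2}/Σα = 9.7/149.1 = 0.0651.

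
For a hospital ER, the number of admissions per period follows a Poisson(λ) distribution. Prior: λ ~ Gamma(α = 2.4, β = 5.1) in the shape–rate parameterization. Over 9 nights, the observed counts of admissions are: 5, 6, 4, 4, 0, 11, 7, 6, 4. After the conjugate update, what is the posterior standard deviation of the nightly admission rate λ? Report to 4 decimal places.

0.4985

With a Gamma(shape α, rate β) prior, the Poisson likelihood is conjugate: the posterior is Gamma(α + ΣXᵢ, β + n).
Sum of counts S = 47 over n = 9 nights.
Posterior: Gamma(α+S, β+n) = Gamma(2.4+47, 5.1+9) = Gamma(49.4, 14.1).
SD = √α/β = √49.4/14.1 = 0.4985.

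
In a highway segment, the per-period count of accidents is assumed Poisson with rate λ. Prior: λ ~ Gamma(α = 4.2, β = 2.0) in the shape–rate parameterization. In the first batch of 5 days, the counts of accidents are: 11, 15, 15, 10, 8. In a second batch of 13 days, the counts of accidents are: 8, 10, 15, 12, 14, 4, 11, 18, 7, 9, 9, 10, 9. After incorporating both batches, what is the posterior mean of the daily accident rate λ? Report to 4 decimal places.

9.9600

With a Gamma(shape α, rate β) prior, the Poisson likelihood is conjugate: the posterior is Gamma(α + ΣXᵢ, β + n).
Batch 1: sum of counts S = 59 over n = 5 days.
After batch 1: Gamma(α+S, β+n) = Gamma(4.2+59, 2.0+5) = Gamma(63.2, 7.0).
Batch 2: sum of counts S = 136 over n = 13 days.
After batch 2: Gamma(α+S, β+n) = Gamma(63.2+136, 7.0+13) = Gamma(199.2, 20.0).
Posterior mean = α/β = 199.2/20.0 = 9.9600.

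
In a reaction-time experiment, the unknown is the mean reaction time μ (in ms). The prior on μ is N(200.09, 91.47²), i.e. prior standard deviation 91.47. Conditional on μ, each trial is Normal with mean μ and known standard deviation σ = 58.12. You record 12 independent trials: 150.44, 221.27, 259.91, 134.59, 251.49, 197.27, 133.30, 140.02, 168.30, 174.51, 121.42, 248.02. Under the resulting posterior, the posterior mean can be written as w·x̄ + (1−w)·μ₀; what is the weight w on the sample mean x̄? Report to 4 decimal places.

For Normal data with known variance σ², a Normal(μ₀, σ₀²) prior on μ is conjugate. Posterior precision = 1/σ₀² + n/σ²; posterior mean is the precision-weighted average of μ₀ and x̄.
σ₀² = 91.47² = 8366.7609, σ² = 58.12² = 3377.9344. Prior precision 1/σ₀² = 1/8366.7609; data precision n/σ² = 12/3377.9344.
w = (n/σ²)/(1/σ₀² + n/σ²) = n·σ₀²/(σ² + n·σ₀²) = 12·8366.7609/(3377.9344 + 12·8366.7609) = 100401.1308/103779.0652 = 0.9675.

0.9675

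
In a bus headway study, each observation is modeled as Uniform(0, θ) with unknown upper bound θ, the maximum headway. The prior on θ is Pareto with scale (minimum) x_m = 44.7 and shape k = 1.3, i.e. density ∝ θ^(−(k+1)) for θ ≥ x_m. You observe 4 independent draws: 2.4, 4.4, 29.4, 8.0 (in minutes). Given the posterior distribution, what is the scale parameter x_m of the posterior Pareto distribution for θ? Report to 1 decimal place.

44.7

A Pareto(scale x_m, shape k) prior on the upper bound θ of Uniform(0, θ) is conjugate: posterior is Pareto(max(x_m, max xᵢ), k + n).
Sample maximum = 29.4; prior scale x_m = 44.7 → posterior scale = max = 44.7.
Posterior shape = 1.3 + 4 = 5.3.
Posterior scale x_m = 44.7.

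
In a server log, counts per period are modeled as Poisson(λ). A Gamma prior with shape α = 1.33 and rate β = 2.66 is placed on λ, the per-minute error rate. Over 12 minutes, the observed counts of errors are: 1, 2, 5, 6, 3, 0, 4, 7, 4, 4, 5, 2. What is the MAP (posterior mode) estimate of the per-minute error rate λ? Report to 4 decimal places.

2.9557

With a Gamma(shape α, rate β) prior, the Poisson likelihood is conjugate: the posterior is Gamma(α + ΣXᵢ, β + n).
Sum of counts S = 43 over n = 12 minutes.
Posterior: Gamma(α+S, β+n) = Gamma(1.33+43, 2.66+12) = Gamma(44.33, 14.66).
Mode of Gamma(α,β) for α≥1 is (α−1)/β = 43.33/14.66 = 2.9557.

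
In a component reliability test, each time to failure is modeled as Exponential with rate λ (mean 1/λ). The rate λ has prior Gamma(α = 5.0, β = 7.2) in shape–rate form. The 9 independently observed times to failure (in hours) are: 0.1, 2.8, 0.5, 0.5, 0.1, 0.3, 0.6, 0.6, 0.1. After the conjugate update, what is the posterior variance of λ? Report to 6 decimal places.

With a Gamma(shape α, rate β) prior on the exponential rate λ, the posterior after n observations with total T = Σxᵢ is Gamma(α+n, β+T).
Sum of observations T = 5.6 hours; n = 9.
Posterior: Gamma(5.0+9, 7.2+5.6) = Gamma(14.0, 12.8).
Var = α/β² = 0.085449.

0.085449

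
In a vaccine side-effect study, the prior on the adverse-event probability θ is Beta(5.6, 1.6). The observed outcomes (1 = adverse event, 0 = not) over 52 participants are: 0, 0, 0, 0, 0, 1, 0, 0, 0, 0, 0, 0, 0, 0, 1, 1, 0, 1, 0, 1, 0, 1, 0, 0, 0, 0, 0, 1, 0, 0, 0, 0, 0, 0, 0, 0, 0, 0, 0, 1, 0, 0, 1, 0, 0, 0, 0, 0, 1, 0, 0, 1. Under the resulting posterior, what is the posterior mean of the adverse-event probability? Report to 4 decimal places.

The Beta prior is conjugate to a Binomial/Bernoulli likelihood; the update adds successes to α and failures to β.
Posterior: Beta(α+k, β+n−k) = Beta(5.6+11, 1.6+41) = Beta(16.6, 42.6).
Posterior mean = α/(α+β) = 16.6/59.2 = 0.2804.

0.2804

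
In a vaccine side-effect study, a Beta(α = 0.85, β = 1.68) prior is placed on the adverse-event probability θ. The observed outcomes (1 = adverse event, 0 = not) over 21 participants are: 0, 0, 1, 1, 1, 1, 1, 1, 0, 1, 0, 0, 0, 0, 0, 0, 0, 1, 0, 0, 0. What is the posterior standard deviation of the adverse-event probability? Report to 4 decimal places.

The Beta prior is conjugate to a Binomial/Bernoulli likelihood; the update adds successes to α and failures to β.
Posterior: Beta(α+k, β+n−k) = Beta(0.85+8, 1.68+13) = Beta(8.85, 14.68).
Var = αβ/((α+β)²(α+β+1)) = 8.85·14.68/(23.53²·24.53) = 0.00956595; SD = √0.00956595 = 0.0978.

0.0978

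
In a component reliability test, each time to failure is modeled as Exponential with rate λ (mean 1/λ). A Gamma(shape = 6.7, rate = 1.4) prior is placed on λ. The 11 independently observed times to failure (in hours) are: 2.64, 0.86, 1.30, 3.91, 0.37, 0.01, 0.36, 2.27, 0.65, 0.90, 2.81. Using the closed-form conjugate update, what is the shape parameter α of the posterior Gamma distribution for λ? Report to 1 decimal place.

With a Gamma(shape α, rate β) prior on the exponential rate λ, the posterior after n observations with total T = Σxᵢ is Gamma(α+n, β+T).
Sum of observations T = 16.08 hours; n = 11.
Posterior: Gamma(6.7+11, 1.4+16.08) = Gamma(17.7, 17.48).
Posterior α = 17.7.

17.7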